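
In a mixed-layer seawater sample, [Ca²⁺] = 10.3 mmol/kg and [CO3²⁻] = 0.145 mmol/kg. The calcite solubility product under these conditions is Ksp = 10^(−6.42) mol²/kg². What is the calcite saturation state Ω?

Ksp = 10^(−6.42) = 3.802×10^-7
Ω = [Ca²⁺][CO3²⁻]/Ksp = (10.3×10^-3)(0.145×10^-3) / 3.802×10^-7 = 3.93

Ω = 3.93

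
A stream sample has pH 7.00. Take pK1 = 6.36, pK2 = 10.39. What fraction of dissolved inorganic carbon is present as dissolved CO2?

α₀ = 1 / (1 + K1/[H⁺] + K1K2/[H⁺]²) = 1 / (1 + 10^+0.64 + 10^-2.75)
   = 1 / (1 + 4.3652 + 0.0017783) = 1/5.3669 = 0.1863

α₀ = 0.186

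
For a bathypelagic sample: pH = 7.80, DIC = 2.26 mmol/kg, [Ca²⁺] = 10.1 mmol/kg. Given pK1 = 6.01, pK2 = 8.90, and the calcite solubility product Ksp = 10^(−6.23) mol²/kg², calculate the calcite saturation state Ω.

α₂ = 1 / (1 + [H⁺]/K2 + [H⁺]²/(K1K2)) = 1 / (1 + 10^+1.10 + 10^-0.69)
   = 1 / (1 + 12.589 + 0.20417) = 1/13.793 = 0.07250
[CO3²⁻] = α₂ × DIC = 0.07250 × 2.26 = 0.1638 mmol/kg
Ksp = 10^(−6.23) = 5.888×10^-7
Ω = [Ca²⁺][CO3²⁻]/Ksp = (10.1×10^-3)(1.638×10^-4) / 5.888×10^-7 = 2.81

Ω = 2.81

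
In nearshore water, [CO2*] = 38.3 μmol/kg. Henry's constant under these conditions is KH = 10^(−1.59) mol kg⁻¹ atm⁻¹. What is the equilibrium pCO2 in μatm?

KH = 10^(−1.59) = 2.570×10^-2 mol kg⁻¹ atm⁻¹
pCO2 = [CO2*]/KH = 38.3×10^-6 / 2.570×10^-2 = 1.49×10^-3 atm = 1490 μatm

pCO2 = 1490 μatm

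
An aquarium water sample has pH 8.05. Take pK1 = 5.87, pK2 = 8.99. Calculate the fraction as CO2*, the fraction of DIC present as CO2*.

α₀ = 0.00589

α₀ = 1 / (1 + K1/[H⁺] + K1K2/[H⁺]²) = 1 / (1 + 10^+2.18 + 10^+1.24)
   = 1 / (1 + 151.36 + 17.378) = 1/169.73 = 0.005892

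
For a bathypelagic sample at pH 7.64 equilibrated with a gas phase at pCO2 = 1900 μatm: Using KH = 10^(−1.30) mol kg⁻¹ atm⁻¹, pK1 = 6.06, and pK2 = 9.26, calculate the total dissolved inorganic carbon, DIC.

[CO2*] = KH · pCO2 = 10^(−1.30) × 1900×10^-6 = 9.523×10^-5 mol/kg
α₀ = 1/(1 + K1/[H⁺] + K1K2/[H⁺]²) = 1/(1 + 10^+1.58 + 10^-0.04) = 0.02504
DIC = [CO2*]/α₀ = 9.523×10^-5 / 0.02504 = 3.80 mmol/kg

DIC = 3.80 mmol/kg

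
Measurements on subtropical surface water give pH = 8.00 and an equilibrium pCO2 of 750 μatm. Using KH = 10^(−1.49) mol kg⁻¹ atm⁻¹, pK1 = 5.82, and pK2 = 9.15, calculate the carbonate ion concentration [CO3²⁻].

[CO2*] = KH · pCO2 = 10^(−1.49) × 750×10^-6 = 2.427×10^-5 mol/kg
α₀ = 1/(1 + K1/[H⁺] + K1K2/[H⁺]²) = 1/(1 + 10^+2.18 + 10^+1.03) = 0.006132
DIC = [CO2*]/α₀ = 2.427×10^-5 / 0.006132 = 3.958 mmol/kg
[CO3²⁻] = α₂·DIC; α₂ = 0.06571, so [CO3²⁻] = 0.06571 × 3.958 = 0.260 mmol/kg

[CO3²⁻] = 0.260 mmol/kg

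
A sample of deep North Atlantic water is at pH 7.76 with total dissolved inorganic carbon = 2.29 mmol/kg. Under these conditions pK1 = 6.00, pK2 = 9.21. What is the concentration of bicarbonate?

α₁ = 1 / (1 + [H⁺]/K1 + K2/[H⁺]) = 1 / (1 + 10^-1.76 + 10^-1.45)
   = 1 / (1 + 0.017378 + 0.035481) = 1/1.0529 = 0.9498
[HCO3⁻] = α₁ × DIC = 0.9498 × 2.29 = 2.18 mmol/kg

[HCO3⁻] = 2.18 mmol/kg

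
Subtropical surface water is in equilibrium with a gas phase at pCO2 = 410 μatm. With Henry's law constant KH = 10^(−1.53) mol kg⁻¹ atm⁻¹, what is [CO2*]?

[CO2*] = 12.1 μmol/kg

KH = 10^(−1.53) = 2.951×10^-2 mol kg⁻¹ atm⁻¹
[CO2*] = KH · pCO2 = 2.951×10^-2 × 410×10^-6 atm = 1.21×10^-5 mol/kg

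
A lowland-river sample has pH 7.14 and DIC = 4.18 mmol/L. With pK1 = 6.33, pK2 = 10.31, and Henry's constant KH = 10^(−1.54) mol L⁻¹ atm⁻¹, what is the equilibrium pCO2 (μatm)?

pCO2 = 1.94×10^4 μatm

α₀ = 1 / (1 + K1/[H⁺] + K1K2/[H⁺]²) = 1 / (1 + 10^+0.81 + 10^-2.36)
   = 1 / (1 + 6.4565 + 0.0043652) = 1/7.4609 = 0.1340
[CO2*] = α₀ × DIC = 0.1340 × 4.18 = 0.5603 mmol/L
pCO2 = [CO2*]/KH = 5.603×10^-4 / 2.884×10^-2 = 1.94×10^4 μatm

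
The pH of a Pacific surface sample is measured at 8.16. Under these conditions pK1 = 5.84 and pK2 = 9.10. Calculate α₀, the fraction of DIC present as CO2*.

α₀ = 1 / (1 + K1/[H⁺] + K1K2/[H⁺]²) = 1 / (1 + 10^+2.32 + 10^+1.38)
   = 1 / (1 + 208.93 + 23.988) = 1/233.92 = 0.004275

α₀ = 0.00428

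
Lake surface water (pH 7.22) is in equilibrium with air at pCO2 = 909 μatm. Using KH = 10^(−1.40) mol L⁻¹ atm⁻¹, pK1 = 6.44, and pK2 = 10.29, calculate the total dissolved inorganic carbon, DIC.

[CO2*] = KH · pCO2 = 10^(−1.40) × 909×10^-6 = 3.619×10^-5 mol/L
α₀ = 1/(1 + K1/[H⁺] + K1K2/[H⁺]²) = 1/(1 + 10^+0.78 + 10^-2.29) = 0.1422
DIC = [CO2*]/α₀ = 3.619×10^-5 / 0.1422 = 0.254 mmol/L

DIC = 0.254 mmol/L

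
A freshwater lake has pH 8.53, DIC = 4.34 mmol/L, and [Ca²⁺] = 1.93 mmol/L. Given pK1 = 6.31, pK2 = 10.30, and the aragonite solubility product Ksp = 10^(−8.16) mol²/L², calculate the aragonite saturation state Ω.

Ω = 20.1

α₂ = 1 / (1 + [H⁺]/K2 + [H⁺]²/(K1K2)) = 1 / (1 + 10^+1.77 + 10^-0.45)
   = 1 / (1 + 58.884 + 0.35481) = 1/60.239 = 0.01660
[CO3²⁻] = α₂ × DIC = 0.01660 × 4.34 = 0.07205 mmol/L
Ksp = 10^(−8.16) = 6.918×10^-9
Ω = [Ca²⁺][CO3²⁻]/Ksp = (1.93×10^-3)(7.205×10^-5) / 6.918×10^-9 = 20.1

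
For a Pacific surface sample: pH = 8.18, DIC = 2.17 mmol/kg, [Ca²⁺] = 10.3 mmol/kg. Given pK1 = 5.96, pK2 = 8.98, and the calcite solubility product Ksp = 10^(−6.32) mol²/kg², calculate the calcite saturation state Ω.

α₂ = 1 / (1 + [H⁺]/K2 + [H⁺]²/(K1K2)) = 1 / (1 + 10^+0.80 + 10^-1.42)
   = 1 / (1 + 6.3096 + 0.038019) = 1/7.3476 = 0.1361
[CO3²⁻] = α₂ × DIC = 0.1361 × 2.17 = 0.2953 mmol/kg
Ksp = 10^(−6.32) = 4.786×10^-7
Ω = [Ca²⁺][CO3²⁻]/Ksp = (10.3×10^-3)(2.953×10^-4) / 4.786×10^-7 = 6.36

Ω = 6.36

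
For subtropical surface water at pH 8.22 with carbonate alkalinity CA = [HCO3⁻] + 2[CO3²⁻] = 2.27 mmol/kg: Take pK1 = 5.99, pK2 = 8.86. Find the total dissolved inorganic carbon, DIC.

CA = [HCO3⁻] + 2[CO3²⁻] = (α₁ + 2α₂)·DIC
At pH 8.22: [H⁺]/K1 = 10^-2.23 = 0.0058884, K2/[H⁺] = 10^-0.64 = 0.22909
α₁ = 1/(1 + 0.0058884 + 0.22909) = 1/1.2350 = 0.8097; α₂ = α₁·K2/[H⁺] = 0.1855
α₁ + 2α₂ = 1.1807
DIC = CA / (α₁ + 2α₂) = 2.27 / 1.1807 = 1.92 mmol/kg

DIC = 1.92 mmol/kg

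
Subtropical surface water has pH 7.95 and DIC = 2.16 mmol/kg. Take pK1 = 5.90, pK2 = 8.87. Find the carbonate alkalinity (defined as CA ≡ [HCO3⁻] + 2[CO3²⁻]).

CA = [HCO3⁻] + 2[CO3²⁻] = (α₁ + 2α₂)·DIC
At pH 7.95: [H⁺]/K1 = 10^-2.05 = 0.0089125, K2/[H⁺] = 10^-0.92 = 0.12023
α₁ = 1/(1 + 0.0089125 + 0.12023) = 1/1.1291 = 0.8856; α₂ = α₁·K2/[H⁺] = 0.1065
α₁ + 2α₂ = 1.0986
CA = 1.0986 × 2.16 = 2.37 mmol/kg

CA = 2.37 mmol/kg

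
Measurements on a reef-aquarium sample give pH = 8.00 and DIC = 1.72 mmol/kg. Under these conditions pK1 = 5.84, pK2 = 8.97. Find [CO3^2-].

[CO3²⁻] = 0.165 mmol/kg

α₂ = 1 / (1 + [H⁺]/K2 + [H⁺]²/(K1K2)) = 1 / (1 + 10^+0.97 + 10^-1.19)
   = 1 / (1 + 9.3325 + 0.064565) = 1/10.397 = 0.09618
[CO3²⁻] = α₂ × DIC = 0.09618 × 1.72 = 0.165 mmol/kg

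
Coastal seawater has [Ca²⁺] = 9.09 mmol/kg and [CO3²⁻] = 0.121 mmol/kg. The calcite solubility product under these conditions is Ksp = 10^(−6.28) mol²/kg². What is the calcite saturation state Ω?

Ω = 2.10

Ksp = 10^(−6.28) = 5.248×10^-7
Ω = [Ca²⁺][CO3²⁻]/Ksp = (9.09×10^-3)(0.121×10^-3) / 5.248×10^-7 = 2.10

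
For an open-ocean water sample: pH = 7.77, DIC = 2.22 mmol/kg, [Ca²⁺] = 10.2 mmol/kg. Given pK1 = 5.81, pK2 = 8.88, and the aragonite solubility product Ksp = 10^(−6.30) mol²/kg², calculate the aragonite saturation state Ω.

α₂ = 1 / (1 + [H⁺]/K2 + [H⁺]²/(K1K2)) = 1 / (1 + 10^+1.11 + 10^-0.85)
   = 1 / (1 + 12.882 + 0.14125) = 1/14.024 = 0.07131
[CO3²⁻] = α₂ × DIC = 0.07131 × 2.22 = 0.1583 mmol/kg
Ksp = 10^(−6.30) = 5.012×10^-7
Ω = [Ca²⁺][CO3²⁻]/Ksp = (10.2×10^-3)(1.583×10^-4) / 5.012×10^-7 = 3.22

Ω = 3.22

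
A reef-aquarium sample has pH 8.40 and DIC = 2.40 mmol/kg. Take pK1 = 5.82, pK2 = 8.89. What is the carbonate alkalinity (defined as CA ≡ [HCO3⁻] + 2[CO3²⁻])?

CA = [HCO3⁻] + 2[CO3²⁻] = (α₁ + 2α₂)·DIC
At pH 8.40: [H⁺]/K1 = 10^-2.58 = 0.0026303, K2/[H⁺] = 10^-0.49 = 0.32359
α₁ = 1/(1 + 0.0026303 + 0.32359) = 1/1.3262 = 0.7540; α₂ = α₁·K2/[H⁺] = 0.2440
α₁ + 2α₂ = 1.2420
CA = 1.2420 × 2.40 = 2.98 mmol/kg

CA = 2.98 mmol/kg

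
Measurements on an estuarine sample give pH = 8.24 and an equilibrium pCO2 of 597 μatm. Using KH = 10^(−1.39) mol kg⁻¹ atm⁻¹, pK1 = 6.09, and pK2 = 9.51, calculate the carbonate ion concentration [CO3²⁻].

[CO2*] = KH · pCO2 = 10^(−1.39) × 597×10^-6 = 2.432×10^-5 mol/kg
α₀ = 1/(1 + K1/[H⁺] + K1K2/[H⁺]²) = 1/(1 + 10^+2.15 + 10^+0.88) = 0.006674
DIC = [CO2*]/α₀ = 2.432×10^-5 / 0.006674 = 3.644 mmol/kg
[CO3²⁻] = α₂·DIC; α₂ = 0.05063, so [CO3²⁻] = 0.05063 × 3.644 = 0.184 mmol/kg

[CO3²⁻] = 0.184 mmol/kg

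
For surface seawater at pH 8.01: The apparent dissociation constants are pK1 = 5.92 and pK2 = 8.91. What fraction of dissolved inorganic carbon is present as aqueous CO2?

α₀ = 1 / (1 + K1/[H⁺] + K1K2/[H⁺]²) = 1 / (1 + 10^+2.09 + 10^+1.19)
   = 1 / (1 + 123.03 + 15.488) = 1/139.52 = 0.007168

α₀ = 0.00717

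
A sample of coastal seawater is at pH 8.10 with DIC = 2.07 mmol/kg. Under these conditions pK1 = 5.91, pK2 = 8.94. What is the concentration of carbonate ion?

α₂ = 1 / (1 + [H⁺]/K2 + [H⁺]²/(K1K2)) = 1 / (1 + 10^+0.84 + 10^-1.35)
   = 1 / (1 + 6.9183 + 0.044668) = 1/7.9630 = 0.1256
[CO3²⁻] = α₂ × DIC = 0.1256 × 2.07 = 0.260 mmol/kg

[CO3²⁻] = 0.260 mmol/kg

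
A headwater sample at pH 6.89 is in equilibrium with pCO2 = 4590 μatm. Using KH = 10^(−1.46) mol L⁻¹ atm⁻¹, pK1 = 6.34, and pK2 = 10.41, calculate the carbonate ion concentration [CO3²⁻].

[CO3²⁻] = 0.171 μmol/L

[CO2*] = KH · pCO2 = 10^(−1.46) × 4590×10^-6 = 1.592×10^-4 mol/L
α₀ = 1/(1 + K1/[H⁺] + K1K2/[H⁺]²) = 1/(1 + 10^+0.55 + 10^-2.97) = 0.2198
DIC = [CO2*]/α₀ = 1.592×10^-4 / 0.2198 = 0.7240 mmol/L
[CO3²⁻] = α₂·DIC; α₂ = 0.0002355, so [CO3²⁻] = 0.0002355 × 0.7240 = 0.000171 mmol/L = 0.171 μmol/L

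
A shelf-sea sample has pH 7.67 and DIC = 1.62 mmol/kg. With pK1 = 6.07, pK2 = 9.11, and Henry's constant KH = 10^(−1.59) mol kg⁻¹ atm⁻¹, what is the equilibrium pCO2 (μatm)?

α₀ = 1 / (1 + K1/[H⁺] + K1K2/[H⁺]²) = 1 / (1 + 10^+1.60 + 10^+0.16)
   = 1 / (1 + 39.811 + 1.4454) = 1/42.256 = 0.02367
[CO2*] = α₀ × DIC = 0.02367 × 1.62 = 0.03834 mmol/kg
pCO2 = [CO2*]/KH = 3.834×10^-5 / 2.570×10^-2 = 1490 μatm

pCO2 = 1490 μatm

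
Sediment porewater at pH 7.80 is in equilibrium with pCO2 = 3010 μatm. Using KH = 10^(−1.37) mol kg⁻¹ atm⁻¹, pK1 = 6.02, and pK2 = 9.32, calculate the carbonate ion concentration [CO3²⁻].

[CO2*] = KH · pCO2 = 10^(−1.37) × 3010×10^-6 = 1.284×10^-4 mol/kg
α₀ = 1/(1 + K1/[H⁺] + K1K2/[H⁺]²) = 1/(1 + 10^+1.78 + 10^+0.26) = 0.01585
DIC = [CO2*]/α₀ = 1.284×10^-4 / 0.01585 = 8.099 mmol/kg
[CO3²⁻] = α₂·DIC; α₂ = 0.02885, so [CO3²⁻] = 0.02885 × 8.099 = 0.234 mmol/kg

[CO3²⁻] = 0.234 mmol/kg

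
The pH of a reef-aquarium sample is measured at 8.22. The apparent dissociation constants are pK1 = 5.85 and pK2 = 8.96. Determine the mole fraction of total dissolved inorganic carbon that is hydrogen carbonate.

α₁ = 1 / (1 + [H⁺]/K1 + K2/[H⁺]) = 1 / (1 + 10^-2.37 + 10^-0.74)
   = 1 / (1 + 0.0042658 + 0.18197) = 1/1.1862 = 0.8430

α₁ = 0.843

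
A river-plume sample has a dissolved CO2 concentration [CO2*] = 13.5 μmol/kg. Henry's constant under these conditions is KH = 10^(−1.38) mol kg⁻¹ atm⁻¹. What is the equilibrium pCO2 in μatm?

pCO2 = 324 μatm

KH = 10^(−1.38) = 4.169×10^-2 mol kg⁻¹ atm⁻¹
pCO2 = [CO2*]/KH = 13.5×10^-6 / 4.169×10^-2 = 3.24×10^-4 atm = 324 μatm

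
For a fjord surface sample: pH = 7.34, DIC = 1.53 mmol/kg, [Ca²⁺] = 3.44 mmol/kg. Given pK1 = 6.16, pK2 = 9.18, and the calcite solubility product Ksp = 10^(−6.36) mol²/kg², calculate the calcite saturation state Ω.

Ω = 0.161

α₂ = 1 / (1 + [H⁺]/K2 + [H⁺]²/(K1K2)) = 1 / (1 + 10^+1.84 + 10^+0.66)
   = 1 / (1 + 69.183 + 4.5709) = 1/74.754 = 0.01338
[CO3²⁻] = α₂ × DIC = 0.01338 × 1.53 = 0.02047 mmol/kg
Ksp = 10^(−6.36) = 4.365×10^-7
Ω = [Ca²⁺][CO3²⁻]/Ksp = (3.44×10^-3)(2.047×10^-5) / 4.365×10^-7 = 0.161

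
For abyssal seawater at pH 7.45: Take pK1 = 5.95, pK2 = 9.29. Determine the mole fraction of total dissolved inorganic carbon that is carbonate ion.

α₂ = 1 / (1 + [H⁺]/K2 + [H⁺]²/(K1K2)) = 1 / (1 + 10^+1.84 + 10^+0.34)
   = 1 / (1 + 69.183 + 2.1878) = 1/72.371 = 0.01382

α₂ = 0.0138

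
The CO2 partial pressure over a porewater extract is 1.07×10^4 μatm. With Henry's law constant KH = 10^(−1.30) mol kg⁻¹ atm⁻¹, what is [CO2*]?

[CO2*] = 536 μmol/kg

KH = 10^(−1.30) = 5.012×10^-2 mol kg⁻¹ atm⁻¹
[CO2*] = KH · pCO2 = 5.012×10^-2 × 1.07×10^4×10^-6 atm = 5.36×10^-4 mol/kg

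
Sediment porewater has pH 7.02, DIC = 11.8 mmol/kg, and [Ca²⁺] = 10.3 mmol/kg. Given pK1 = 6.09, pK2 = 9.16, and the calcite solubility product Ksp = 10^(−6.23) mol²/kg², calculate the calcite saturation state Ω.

Ω = 1.33

α₂ = 1 / (1 + [H⁺]/K2 + [H⁺]²/(K1K2)) = 1 / (1 + 10^+2.14 + 10^+1.21)
   = 1 / (1 + 138.04 + 16.218) = 1/155.26 = 0.006441
[CO3²⁻] = α₂ × DIC = 0.006441 × 11.8 = 0.07600 mmol/kg
Ksp = 10^(−6.23) = 5.888×10^-7
Ω = [Ca²⁺][CO3²⁻]/Ksp = (10.3×10^-3)(7.600×10^-5) / 5.888×10^-7 = 1.33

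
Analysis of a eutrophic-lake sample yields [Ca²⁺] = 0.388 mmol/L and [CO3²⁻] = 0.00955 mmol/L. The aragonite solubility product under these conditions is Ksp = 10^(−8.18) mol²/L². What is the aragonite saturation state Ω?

Ω = 0.561

Ksp = 10^(−8.18) = 6.607×10^-9
Ω = [Ca²⁺][CO3²⁻]/Ksp = (0.388×10^-3)(0.00955×10^-3) / 6.607×10^-9 = 0.561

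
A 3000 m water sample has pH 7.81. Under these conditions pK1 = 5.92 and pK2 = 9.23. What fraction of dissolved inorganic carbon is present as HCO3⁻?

α₁ = 1 / (1 + [H⁺]/K1 + K2/[H⁺]) = 1 / (1 + 10^-1.89 + 10^-1.42)
   = 1 / (1 + 0.012882 + 0.038019) = 1/1.0509 = 0.9516

α₁ = 0.952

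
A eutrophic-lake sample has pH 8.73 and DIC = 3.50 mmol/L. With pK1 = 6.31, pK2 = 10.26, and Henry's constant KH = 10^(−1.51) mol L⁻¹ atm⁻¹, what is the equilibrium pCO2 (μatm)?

α₀ = 1 / (1 + K1/[H⁺] + K1K2/[H⁺]²) = 1 / (1 + 10^+2.42 + 10^+0.89)
   = 1 / (1 + 263.03 + 7.7625) = 1/271.79 = 0.003679
[CO2*] = α₀ × DIC = 0.003679 × 3.50 = 0.01288 mmol/L = 12.88 μmol/L
pCO2 = [CO2*]/KH = 1.288×10^-5 / 3.090×10^-2 = 417 μatm

pCO2 = 417 μatm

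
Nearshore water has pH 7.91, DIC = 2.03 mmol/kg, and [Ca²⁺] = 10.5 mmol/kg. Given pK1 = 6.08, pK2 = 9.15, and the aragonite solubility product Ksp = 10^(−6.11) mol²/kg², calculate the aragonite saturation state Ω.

α₂ = 1 / (1 + [H⁺]/K2 + [H⁺]²/(K1K2)) = 1 / (1 + 10^+1.24 + 10^-0.59)
   = 1 / (1 + 17.378 + 0.25704) = 1/18.635 = 0.05366
[CO3²⁻] = α₂ × DIC = 0.05366 × 2.03 = 0.1089 mmol/kg
Ksp = 10^(−6.11) = 7.762×10^-7
Ω = [Ca²⁺][CO3²⁻]/Ksp = (10.5×10^-3)(1.089×10^-4) / 7.762×10^-7 = 1.47

Ω = 1.47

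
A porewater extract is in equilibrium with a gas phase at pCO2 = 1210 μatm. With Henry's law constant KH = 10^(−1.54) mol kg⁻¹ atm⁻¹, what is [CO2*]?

KH = 10^(−1.54) = 2.884×10^-2 mol kg⁻¹ atm⁻¹
[CO2*] = KH · pCO2 = 2.884×10^-2 × 1210×10^-6 atm = 3.49×10^-5 mol/kg

[CO2*] = 34.9 μmol/kg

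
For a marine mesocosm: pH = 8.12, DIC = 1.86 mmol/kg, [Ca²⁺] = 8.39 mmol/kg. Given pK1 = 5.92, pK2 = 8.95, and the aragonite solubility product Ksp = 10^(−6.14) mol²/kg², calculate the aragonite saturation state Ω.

Ω = 2.76

α₂ = 1 / (1 + [H⁺]/K2 + [H⁺]²/(K1K2)) = 1 / (1 + 10^+0.83 + 10^-1.37)
   = 1 / (1 + 6.7608 + 0.042658) = 1/7.8035 = 0.1281
[CO3²⁻] = α₂ × DIC = 0.1281 × 1.86 = 0.2384 mmol/kg
Ksp = 10^(−6.14) = 7.244×10^-7
Ω = [Ca²⁺][CO3²⁻]/Ksp = (8.39×10^-3)(2.384×10^-4) / 7.244×10^-7 = 2.76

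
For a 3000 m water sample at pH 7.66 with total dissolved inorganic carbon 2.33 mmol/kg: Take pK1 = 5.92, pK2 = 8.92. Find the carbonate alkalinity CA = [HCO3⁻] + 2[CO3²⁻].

CA = 2.41 mmol/kg

CA = [HCO3⁻] + 2[CO3²⁻] = (α₁ + 2α₂)·DIC
At pH 7.66: [H⁺]/K1 = 10^-1.74 = 0.018197, K2/[H⁺] = 10^-1.26 = 0.054954
α₁ = 1/(1 + 0.018197 + 0.054954) = 1/1.0732 = 0.9318; α₂ = α₁·K2/[H⁺] = 0.05121
α₁ + 2α₂ = 1.0343
CA = 1.0343 × 2.33 = 2.41 mmol/kg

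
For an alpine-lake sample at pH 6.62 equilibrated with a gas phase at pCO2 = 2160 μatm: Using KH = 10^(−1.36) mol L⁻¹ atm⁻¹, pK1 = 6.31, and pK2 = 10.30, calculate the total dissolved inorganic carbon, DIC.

[CO2*] = KH · pCO2 = 10^(−1.36) × 2160×10^-6 = 9.429×10^-5 mol/L
α₀ = 1/(1 + K1/[H⁺] + K1K2/[H⁺]²) = 1/(1 + 10^+0.31 + 10^-3.37) = 0.3287
DIC = [CO2*]/α₀ = 9.429×10^-5 / 0.3287 = 0.287 mmol/L

DIC = 0.287 mmol/L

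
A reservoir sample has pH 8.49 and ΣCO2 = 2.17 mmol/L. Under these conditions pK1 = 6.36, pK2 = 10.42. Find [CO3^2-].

α₂ = 1 / (1 + [H⁺]/K2 + [H⁺]²/(K1K2)) = 1 / (1 + 10^+1.93 + 10^-0.20)
   = 1 / (1 + 85.114 + 0.63096) = 1/86.745 = 0.01153
[CO3²⁻] = α₂ × DIC = 0.01153 × 2.17 = 0.0250 mmol/L

[CO3²⁻] = 0.0250 mmol/L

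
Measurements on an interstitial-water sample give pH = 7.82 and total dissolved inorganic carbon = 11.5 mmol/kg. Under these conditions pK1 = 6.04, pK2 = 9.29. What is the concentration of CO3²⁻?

α₂ = 1 / (1 + [H⁺]/K2 + [H⁺]²/(K1K2)) = 1 / (1 + 10^+1.47 + 10^-0.31)
   = 1 / (1 + 29.512 + 0.48978) = 1/31.002 = 0.03226
[CO3²⁻] = α₂ × DIC = 0.03226 × 11.5 = 0.371 mmol/kg

[CO3²⁻] = 0.371 mmol/kg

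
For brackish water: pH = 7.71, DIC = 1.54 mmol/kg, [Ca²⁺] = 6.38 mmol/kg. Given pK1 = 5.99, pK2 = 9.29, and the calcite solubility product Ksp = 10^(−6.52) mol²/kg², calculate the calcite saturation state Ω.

α₂ = 1 / (1 + [H⁺]/K2 + [H⁺]²/(K1K2)) = 1 / (1 + 10^+1.58 + 10^-0.14)
   = 1 / (1 + 38.019 + 0.72444) = 1/39.743 = 0.02516
[CO3²⁻] = α₂ × DIC = 0.02516 × 1.54 = 0.03875 mmol/kg
Ksp = 10^(−6.52) = 3.020×10^-7
Ω = [Ca²⁺][CO3²⁻]/Ksp = (6.38×10^-3)(3.875×10^-5) / 3.020×10^-7 = 0.819

Ω = 0.819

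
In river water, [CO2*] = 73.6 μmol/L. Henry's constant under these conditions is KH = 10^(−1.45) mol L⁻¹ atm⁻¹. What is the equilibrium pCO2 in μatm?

pCO2 = 2070 μatm

KH = 10^(−1.45) = 3.548×10^-2 mol L⁻¹ atm⁻¹
pCO2 = [CO2*]/KH = 73.6×10^-6 / 3.548×10^-2 = 2.07×10^-3 atm = 2070 μatm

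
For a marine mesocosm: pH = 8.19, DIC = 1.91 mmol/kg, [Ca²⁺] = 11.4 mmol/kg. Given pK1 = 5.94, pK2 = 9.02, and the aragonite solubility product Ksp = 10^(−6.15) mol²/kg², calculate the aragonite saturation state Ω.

Ω = 3.94

α₂ = 1 / (1 + [H⁺]/K2 + [H⁺]²/(K1K2)) = 1 / (1 + 10^+0.83 + 10^-1.42)
   = 1 / (1 + 6.7608 + 0.038019) = 1/7.7988 = 0.1282
[CO3²⁻] = α₂ × DIC = 0.1282 × 1.91 = 0.2449 mmol/kg
Ksp = 10^(−6.15) = 7.079×10^-7
Ω = [Ca²⁺][CO3²⁻]/Ksp = (11.4×10^-3)(2.449×10^-4) / 7.079×10^-7 = 3.94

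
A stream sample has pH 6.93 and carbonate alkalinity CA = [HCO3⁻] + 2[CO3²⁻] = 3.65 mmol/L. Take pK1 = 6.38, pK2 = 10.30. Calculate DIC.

DIC = 4.68 mmol/L

CA = [HCO3⁻] + 2[CO3²⁻] = (α₁ + 2α₂)·DIC
At pH 6.93: [H⁺]/K1 = 10^-0.55 = 0.28184, K2/[H⁺] = 10^-3.37 = 0.00042658
α₁ = 1/(1 + 0.28184 + 0.00042658) = 1/1.2823 = 0.7799; α₂ = α₁·K2/[H⁺] = 0.0003327
α₁ + 2α₂ = 0.7805
DIC = CA / (α₁ + 2α₂) = 3.65 / 0.7805 = 4.68 mmol/L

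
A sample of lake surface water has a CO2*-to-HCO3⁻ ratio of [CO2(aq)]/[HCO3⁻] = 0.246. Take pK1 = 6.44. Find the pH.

From K1 = [H⁺][HCO3⁻]/[CO2(aq)]:  pH = pK1 − log₁₀([CO2(aq)]/[HCO3⁻])
log₁₀(0.246) = -0.609
pH = 6.44 − (-0.609) = 7.05

pH = 7.05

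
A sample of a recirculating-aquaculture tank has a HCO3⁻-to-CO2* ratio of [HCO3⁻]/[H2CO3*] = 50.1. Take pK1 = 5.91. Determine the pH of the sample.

pH = 7.61

From K1 = [H⁺][HCO3⁻]/[H2CO3*]:  pH = pK1 + log₁₀([HCO3⁻]/[H2CO3*])
log₁₀(50.1) = +1.700
pH = 5.91 + (+1.700) = 7.61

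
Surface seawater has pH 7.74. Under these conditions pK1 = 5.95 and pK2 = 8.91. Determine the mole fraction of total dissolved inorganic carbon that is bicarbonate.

α₁ = 1 / (1 + [H⁺]/K1 + K2/[H⁺]) = 1 / (1 + 10^-1.79 + 10^-1.17)
   = 1 / (1 + 0.016218 + 0.067608) = 1/1.0838 = 0.9227

α₁ = 0.923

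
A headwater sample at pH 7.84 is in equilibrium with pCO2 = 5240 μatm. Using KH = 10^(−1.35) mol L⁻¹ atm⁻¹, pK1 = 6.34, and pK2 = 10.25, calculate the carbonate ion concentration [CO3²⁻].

[CO2*] = KH · pCO2 = 10^(−1.35) × 5240×10^-6 = 2.341×10^-4 mol/L
α₀ = 1/(1 + K1/[H⁺] + K1K2/[H⁺]²) = 1/(1 + 10^+1.50 + 10^-0.91) = 0.03054
DIC = [CO2*]/α₀ = 2.341×10^-4 / 0.03054 = 7.665 mmol/L
[CO3²⁻] = α₂·DIC; α₂ = 0.003757, so [CO3²⁻] = 0.003757 × 7.665 = 0.0288 mmol/L

[CO3²⁻] = 0.0288 mmol/L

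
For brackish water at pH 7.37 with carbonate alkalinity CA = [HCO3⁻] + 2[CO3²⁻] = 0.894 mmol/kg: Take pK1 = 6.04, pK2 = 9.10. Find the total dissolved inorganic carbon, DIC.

CA = [HCO3⁻] + 2[CO3²⁻] = (α₁ + 2α₂)·DIC
At pH 7.37: [H⁺]/K1 = 10^-1.33 = 0.046774, K2/[H⁺] = 10^-1.73 = 0.018621
α₁ = 1/(1 + 0.046774 + 0.018621) = 1/1.0654 = 0.9386; α₂ = α₁·K2/[H⁺] = 0.01748
α₁ + 2α₂ = 0.9736
DIC = CA / (α₁ + 2α₂) = 0.894 / 0.9736 = 0.918 mmol/kg

DIC = 0.918 mmol/kg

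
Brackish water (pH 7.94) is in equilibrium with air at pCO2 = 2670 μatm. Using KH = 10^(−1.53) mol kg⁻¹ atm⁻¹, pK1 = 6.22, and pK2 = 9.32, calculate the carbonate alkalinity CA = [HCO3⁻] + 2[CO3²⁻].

[CO2*] = KH · pCO2 = 10^(−1.53) × 2670×10^-6 = 7.880×10^-5 mol/kg
α₀ = 1/(1 + K1/[H⁺] + K1K2/[H⁺]²) = 1/(1 + 10^+1.72 + 10^+0.34) = 0.01796
DIC = [CO2*]/α₀ = 7.880×10^-5 / 0.01796 = 4.387 mmol/kg
CA = (α₁ + 2α₂)·DIC = (0.9427 + 2×0.03930) × 4.387 = 4.48 mmol/kg

CA = 4.48 mmol/kg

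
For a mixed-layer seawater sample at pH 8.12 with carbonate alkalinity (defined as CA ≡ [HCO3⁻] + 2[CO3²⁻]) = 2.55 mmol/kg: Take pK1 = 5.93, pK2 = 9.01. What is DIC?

CA = [HCO3⁻] + 2[CO3²⁻] = (α₁ + 2α₂)·DIC
At pH 8.12: [H⁺]/K1 = 10^-2.19 = 0.0064565, K2/[H⁺] = 10^-0.89 = 0.12882
α₁ = 1/(1 + 0.0064565 + 0.12882) = 1/1.1353 = 0.8808; α₂ = α₁·K2/[H⁺] = 0.1135
α₁ + 2α₂ = 1.1078
DIC = CA / (α₁ + 2α₂) = 2.55 / 1.1078 = 2.30 mmol/kg

DIC = 2.30 mmol/kg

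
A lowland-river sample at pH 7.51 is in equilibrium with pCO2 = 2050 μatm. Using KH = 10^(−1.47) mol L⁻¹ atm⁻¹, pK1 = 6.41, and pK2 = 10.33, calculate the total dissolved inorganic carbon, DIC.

[CO2*] = KH · pCO2 = 10^(−1.47) × 2050×10^-6 = 6.946×10^-5 mol/L
α₀ = 1/(1 + K1/[H⁺] + K1K2/[H⁺]²) = 1/(1 + 10^+1.10 + 10^-1.72) = 0.07348
DIC = [CO2*]/α₀ = 6.946×10^-5 / 0.07348 = 0.945 mmol/L

DIC = 0.945 mmol/L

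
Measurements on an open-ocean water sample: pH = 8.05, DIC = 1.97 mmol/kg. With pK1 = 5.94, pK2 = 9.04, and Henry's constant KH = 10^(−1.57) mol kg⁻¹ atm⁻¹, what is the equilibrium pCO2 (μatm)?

α₀ = 1 / (1 + K1/[H⁺] + K1K2/[H⁺]²) = 1 / (1 + 10^+2.11 + 10^+1.12)
   = 1 / (1 + 128.82 + 13.183) = 1/143.01 = 0.006993
[CO2*] = α₀ × DIC = 0.006993 × 1.97 = 0.01378 mmol/kg = 13.78 μmol/kg
pCO2 = [CO2*]/KH = 1.378×10^-5 / 2.692×10^-2 = 512 μatm

pCO2 = 512 μatm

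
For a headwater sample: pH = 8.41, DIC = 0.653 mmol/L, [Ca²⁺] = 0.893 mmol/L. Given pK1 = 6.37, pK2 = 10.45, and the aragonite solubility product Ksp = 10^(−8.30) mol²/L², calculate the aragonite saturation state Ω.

α₂ = 1 / (1 + [H⁺]/K2 + [H⁺]²/(K1K2)) = 1 / (1 + 10^+2.04 + 10^+0.00)
   = 1 / (1 + 109.65 + 1.0000) = 1/111.65 = 0.008957
[CO3²⁻] = α₂ × DIC = 0.008957 × 0.653 = 0.005849 mmol/L = 5.849 μmol/L
Ksp = 10^(−8.30) = 5.012×10^-9
Ω = [Ca²⁺][CO3²⁻]/Ksp = (0.893×10^-3)(5.849×10^-6) / 5.012×10^-9 = 1.04

Ω = 1.04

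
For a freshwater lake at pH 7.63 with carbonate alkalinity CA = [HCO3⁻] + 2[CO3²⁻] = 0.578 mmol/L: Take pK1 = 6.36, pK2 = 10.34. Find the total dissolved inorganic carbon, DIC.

DIC = 0.608 mmol/L

CA = [HCO3⁻] + 2[CO3²⁻] = (α₁ + 2α₂)·DIC
At pH 7.63: [H⁺]/K1 = 10^-1.27 = 0.053703, K2/[H⁺] = 10^-2.71 = 0.0019498
α₁ = 1/(1 + 0.053703 + 0.0019498) = 1/1.0557 = 0.9473; α₂ = α₁·K2/[H⁺] = 0.001847
α₁ + 2α₂ = 0.9510
DIC = CA / (α₁ + 2α₂) = 0.578 / 0.9510 = 0.608 mmol/L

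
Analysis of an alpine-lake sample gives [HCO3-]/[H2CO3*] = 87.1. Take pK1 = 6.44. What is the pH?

pH = 8.38

From K1 = [H⁺][HCO3-]/[H2CO3*]:  pH = pK1 + log₁₀([HCO3-]/[H2CO3*])
log₁₀(87.1) = +1.940
pH = 6.44 + (+1.940) = 8.38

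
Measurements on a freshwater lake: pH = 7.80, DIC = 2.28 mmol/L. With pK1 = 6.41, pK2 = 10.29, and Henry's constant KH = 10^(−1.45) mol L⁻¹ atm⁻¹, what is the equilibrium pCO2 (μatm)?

pCO2 = 2510 μatm

α₀ = 1 / (1 + K1/[H⁺] + K1K2/[H⁺]²) = 1 / (1 + 10^+1.39 + 10^-1.10)
   = 1 / (1 + 24.547 + 0.079433) = 1/25.627 = 0.03902
[CO2*] = α₀ × DIC = 0.03902 × 2.28 = 0.08897 mmol/L
pCO2 = [CO2*]/KH = 8.897×10^-5 / 3.548×10^-2 = 2510 μatm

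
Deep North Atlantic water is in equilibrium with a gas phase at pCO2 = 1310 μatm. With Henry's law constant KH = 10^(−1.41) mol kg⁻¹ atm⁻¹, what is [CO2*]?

[CO2*] = 51.0 μmol/kg

KH = 10^(−1.41) = 3.890×10^-2 mol kg⁻¹ atm⁻¹
[CO2*] = KH · pCO2 = 3.890×10^-2 × 1310×10^-6 atm = 5.10×10^-5 mol/kg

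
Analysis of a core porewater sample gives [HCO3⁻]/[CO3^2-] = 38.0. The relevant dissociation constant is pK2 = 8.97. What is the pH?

pH = 7.39

From K2 = [H⁺][CO3^2-]/[HCO3⁻]:  pH = pK2 − log₁₀([HCO3⁻]/[CO3^2-])
log₁₀(38.0) = +1.580
pH = 8.97 − (+1.580) = 7.39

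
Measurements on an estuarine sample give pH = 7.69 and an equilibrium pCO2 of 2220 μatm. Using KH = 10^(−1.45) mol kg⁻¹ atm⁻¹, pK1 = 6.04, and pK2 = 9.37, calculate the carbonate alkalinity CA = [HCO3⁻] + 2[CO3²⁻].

CA = 3.67 mmol/kg

[CO2*] = KH · pCO2 = 10^(−1.45) × 2220×10^-6 = 7.877×10^-5 mol/kg
α₀ = 1/(1 + K1/[H⁺] + K1K2/[H⁺]²) = 1/(1 + 10^+1.65 + 10^-0.03) = 0.02146
DIC = [CO2*]/α₀ = 7.877×10^-5 / 0.02146 = 3.671 mmol/kg
CA = (α₁ + 2α₂)·DIC = (0.9585 + 2×0.02003) × 3.671 = 3.67 mmol/kg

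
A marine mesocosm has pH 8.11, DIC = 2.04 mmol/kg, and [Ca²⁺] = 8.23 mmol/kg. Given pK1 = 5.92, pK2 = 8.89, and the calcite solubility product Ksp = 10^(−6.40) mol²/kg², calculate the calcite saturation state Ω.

α₂ = 1 / (1 + [H⁺]/K2 + [H⁺]²/(K1K2)) = 1 / (1 + 10^+0.78 + 10^-1.41)
   = 1 / (1 + 6.0256 + 0.038905) = 1/7.0645 = 0.1416
[CO3²⁻] = α₂ × DIC = 0.1416 × 2.04 = 0.2888 mmol/kg
Ksp = 10^(−6.40) = 3.981×10^-7
Ω = [Ca²⁺][CO3²⁻]/Ksp = (8.23×10^-3)(2.888×10^-4) / 3.981×10^-7 = 5.97

Ω = 5.97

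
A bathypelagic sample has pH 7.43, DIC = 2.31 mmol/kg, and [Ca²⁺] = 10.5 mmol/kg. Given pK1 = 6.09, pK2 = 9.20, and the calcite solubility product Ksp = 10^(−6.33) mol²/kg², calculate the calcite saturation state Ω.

Ω = 0.829

α₂ = 1 / (1 + [H⁺]/K2 + [H⁺]²/(K1K2)) = 1 / (1 + 10^+1.77 + 10^+0.43)
   = 1 / (1 + 58.884 + 2.6915) = 1/62.576 = 0.01598
[CO3²⁻] = α₂ × DIC = 0.01598 × 2.31 = 0.03692 mmol/kg
Ksp = 10^(−6.33) = 4.677×10^-7
Ω = [Ca²⁺][CO3²⁻]/Ksp = (10.5×10^-3)(3.692×10^-5) / 4.677×10^-7 = 0.829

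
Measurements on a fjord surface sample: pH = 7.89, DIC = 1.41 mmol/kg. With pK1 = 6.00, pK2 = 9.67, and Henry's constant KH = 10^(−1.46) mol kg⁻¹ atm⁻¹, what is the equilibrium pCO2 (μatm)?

pCO2 = 509 μatm

α₀ = 1 / (1 + K1/[H⁺] + K1K2/[H⁺]²) = 1 / (1 + 10^+1.89 + 10^+0.11)
   = 1 / (1 + 77.625 + 1.2882) = 1/79.913 = 0.01251
[CO2*] = α₀ × DIC = 0.01251 × 1.41 = 0.01764 mmol/kg = 17.64 μmol/kg
pCO2 = [CO2*]/KH = 1.764×10^-5 / 3.467×10^-2 = 509 μatm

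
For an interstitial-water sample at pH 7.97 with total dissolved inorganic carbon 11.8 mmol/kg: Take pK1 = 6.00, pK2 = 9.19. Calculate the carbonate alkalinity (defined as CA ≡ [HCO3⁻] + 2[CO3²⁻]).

CA = 12.3 mmol/kg

CA = [HCO3⁻] + 2[CO3²⁻] = (α₁ + 2α₂)·DIC
At pH 7.97: [H⁺]/K1 = 10^-1.97 = 0.010715, K2/[H⁺] = 10^-1.22 = 0.060256
α₁ = 1/(1 + 0.010715 + 0.060256) = 1/1.0710 = 0.9337; α₂ = α₁·K2/[H⁺] = 0.05626
α₁ + 2α₂ = 1.0463
CA = 1.0463 × 11.8 = 12.3 mmol/kg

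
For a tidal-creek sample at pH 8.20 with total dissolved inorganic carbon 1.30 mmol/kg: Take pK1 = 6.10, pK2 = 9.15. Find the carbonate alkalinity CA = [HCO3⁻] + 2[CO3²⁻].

CA = [HCO3⁻] + 2[CO3²⁻] = (α₁ + 2α₂)·DIC
At pH 8.20: [H⁺]/K1 = 10^-2.10 = 0.0079433, K2/[H⁺] = 10^-0.95 = 0.11220
α₁ = 1/(1 + 0.0079433 + 0.11220) = 1/1.1201 = 0.8927; α₂ = α₁·K2/[H⁺] = 0.1002
α₁ + 2α₂ = 1.0931
CA = 1.0931 × 1.30 = 1.42 mmol/kg

CA = 1.42 mmol/kg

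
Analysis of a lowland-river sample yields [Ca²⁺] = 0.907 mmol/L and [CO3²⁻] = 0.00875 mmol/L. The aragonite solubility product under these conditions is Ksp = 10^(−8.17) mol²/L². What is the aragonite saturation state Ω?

Ksp = 10^(−8.17) = 6.761×10^-9
Ω = [Ca²⁺][CO3²⁻]/Ksp = (0.907×10^-3)(0.00875×10^-3) / 6.761×10^-9 = 1.17

Ω = 1.17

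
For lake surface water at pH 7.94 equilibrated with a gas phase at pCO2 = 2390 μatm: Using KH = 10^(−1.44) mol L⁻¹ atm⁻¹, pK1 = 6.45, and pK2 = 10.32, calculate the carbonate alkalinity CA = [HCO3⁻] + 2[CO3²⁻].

[CO2*] = KH · pCO2 = 10^(−1.44) × 2390×10^-6 = 8.678×10^-5 mol/L
α₀ = 1/(1 + K1/[H⁺] + K1K2/[H⁺]²) = 1/(1 + 10^+1.49 + 10^-0.89) = 0.03122
DIC = [CO2*]/α₀ = 8.678×10^-5 / 0.03122 = 2.780 mmol/L
CA = (α₁ + 2α₂)·DIC = (0.9648 + 2×0.004022) × 2.780 = 2.70 mmol/L

CA = 2.70 mmol/L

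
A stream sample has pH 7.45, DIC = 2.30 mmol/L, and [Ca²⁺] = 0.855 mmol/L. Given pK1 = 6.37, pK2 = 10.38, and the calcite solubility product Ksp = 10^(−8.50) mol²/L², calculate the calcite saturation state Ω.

Ω = 0.674

α₂ = 1 / (1 + [H⁺]/K2 + [H⁺]²/(K1K2)) = 1 / (1 + 10^+2.93 + 10^+1.85)
   = 1 / (1 + 851.14 + 70.795) = 1/922.93 = 0.001084
[CO3²⁻] = α₂ × DIC = 0.001084 × 2.30 = 0.002492 mmol/L = 2.492 μmol/L
Ksp = 10^(−8.50) = 3.162×10^-9
Ω = [Ca²⁺][CO3²⁻]/Ksp = (0.855×10^-3)(2.492×10^-6) / 3.162×10^-9 = 0.674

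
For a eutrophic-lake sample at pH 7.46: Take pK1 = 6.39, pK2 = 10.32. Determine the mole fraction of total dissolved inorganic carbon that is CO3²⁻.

α₂ = 0.00127

α₂ = 1 / (1 + [H⁺]/K2 + [H⁺]²/(K1K2)) = 1 / (1 + 10^+2.86 + 10^+1.79)
   = 1 / (1 + 724.44 + 61.660) = 1/787.10 = 0.001270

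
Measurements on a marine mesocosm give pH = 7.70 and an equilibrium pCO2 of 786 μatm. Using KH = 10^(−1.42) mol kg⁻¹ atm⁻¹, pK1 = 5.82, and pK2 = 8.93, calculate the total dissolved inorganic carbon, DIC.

DIC = 2.43 mmol/kg

[CO2*] = KH · pCO2 = 10^(−1.42) × 786×10^-6 = 2.988×10^-5 mol/kg
α₀ = 1/(1 + K1/[H⁺] + K1K2/[H⁺]²) = 1/(1 + 10^+1.88 + 10^+0.65) = 0.01230
DIC = [CO2*]/α₀ = 2.988×10^-5 / 0.01230 = 2.43 mmol/kg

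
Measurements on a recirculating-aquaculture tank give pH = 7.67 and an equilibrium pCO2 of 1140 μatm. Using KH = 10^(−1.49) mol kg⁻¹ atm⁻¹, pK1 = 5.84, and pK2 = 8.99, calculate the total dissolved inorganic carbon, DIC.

[CO2*] = KH · pCO2 = 10^(−1.49) × 1140×10^-6 = 3.689×10^-5 mol/kg
α₀ = 1/(1 + K1/[H⁺] + K1K2/[H⁺]²) = 1/(1 + 10^+1.83 + 10^+0.51) = 0.01392
DIC = [CO2*]/α₀ = 3.689×10^-5 / 0.01392 = 2.65 mmol/kg

DIC = 2.65 mmol/kg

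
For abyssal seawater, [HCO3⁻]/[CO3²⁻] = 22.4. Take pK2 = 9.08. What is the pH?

From K2 = [H⁺][CO3²⁻]/[HCO3⁻]:  pH = pK2 − log₁₀([HCO3⁻]/[CO3²⁻])
log₁₀(22.4) = +1.350
pH = 9.08 − (+1.350) = 7.73

pH = 7.73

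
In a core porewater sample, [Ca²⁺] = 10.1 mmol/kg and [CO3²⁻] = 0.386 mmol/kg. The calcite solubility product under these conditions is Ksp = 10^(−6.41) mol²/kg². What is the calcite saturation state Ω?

Ω = 10.0

Ksp = 10^(−6.41) = 3.890×10^-7
Ω = [Ca²⁺][CO3²⁻]/Ksp = (10.1×10^-3)(0.386×10^-3) / 3.890×10^-7 = 10.0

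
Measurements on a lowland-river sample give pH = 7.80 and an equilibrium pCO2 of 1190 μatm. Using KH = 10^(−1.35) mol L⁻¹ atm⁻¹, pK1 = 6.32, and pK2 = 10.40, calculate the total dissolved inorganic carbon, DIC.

DIC = 1.66 mmol/L

[CO2*] = KH · pCO2 = 10^(−1.35) × 1190×10^-6 = 5.316×10^-5 mol/L
α₀ = 1/(1 + K1/[H⁺] + K1K2/[H⁺]²) = 1/(1 + 10^+1.48 + 10^-1.12) = 0.03197
DIC = [CO2*]/α₀ = 5.316×10^-5 / 0.03197 = 1.66 mmol/L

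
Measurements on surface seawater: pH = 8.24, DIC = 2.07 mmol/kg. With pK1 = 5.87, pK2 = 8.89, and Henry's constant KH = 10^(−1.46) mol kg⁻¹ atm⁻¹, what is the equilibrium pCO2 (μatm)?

α₀ = 1 / (1 + K1/[H⁺] + K1K2/[H⁺]²) = 1 / (1 + 10^+2.37 + 10^+1.72)
   = 1 / (1 + 234.42 + 52.481) = 1/287.90 = 0.003473
[CO2*] = α₀ × DIC = 0.003473 × 2.07 = 0.007190 mmol/kg = 7.190 μmol/kg
pCO2 = [CO2*]/KH = 7.190×10^-6 / 3.467×10^-2 = 207 μatm

pCO2 = 207 μatm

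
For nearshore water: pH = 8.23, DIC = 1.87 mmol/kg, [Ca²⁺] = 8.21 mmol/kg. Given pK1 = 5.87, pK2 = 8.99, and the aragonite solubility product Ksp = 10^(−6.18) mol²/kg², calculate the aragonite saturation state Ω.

α₂ = 1 / (1 + [H⁺]/K2 + [H⁺]²/(K1K2)) = 1 / (1 + 10^+0.76 + 10^-1.60)
   = 1 / (1 + 5.7544 + 0.025119) = 1/6.7795 = 0.1475
[CO3²⁻] = α₂ × DIC = 0.1475 × 1.87 = 0.2758 mmol/kg
Ksp = 10^(−6.18) = 6.607×10^-7
Ω = [Ca²⁺][CO3²⁻]/Ksp = (8.21×10^-3)(2.758×10^-4) / 6.607×10^-7 = 3.43

Ω = 3.43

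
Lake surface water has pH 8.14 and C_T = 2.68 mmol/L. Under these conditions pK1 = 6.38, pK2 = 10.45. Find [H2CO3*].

α₀ = 1 / (1 + K1/[H⁺] + K1K2/[H⁺]²) = 1 / (1 + 10^+1.76 + 10^-0.55)
   = 1 / (1 + 57.544 + 0.28184) = 1/58.826 = 0.01700
[CO2*] = α₀ × DIC = 0.01700 × 2.68 = 0.0456 mmol/L

[CO2*] = 0.0456 mmol/L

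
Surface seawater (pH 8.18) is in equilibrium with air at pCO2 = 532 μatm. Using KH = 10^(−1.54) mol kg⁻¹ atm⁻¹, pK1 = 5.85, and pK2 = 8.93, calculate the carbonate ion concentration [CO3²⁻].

[CO3²⁻] = 0.583 mmol/kg

[CO2*] = KH · pCO2 = 10^(−1.54) × 532×10^-6 = 1.534×10^-5 mol/kg
α₀ = 1/(1 + K1/[H⁺] + K1K2/[H⁺]²) = 1/(1 + 10^+2.33 + 10^+1.58) = 0.003955
DIC = [CO2*]/α₀ = 1.534×10^-5 / 0.003955 = 3.879 mmol/kg
[CO3²⁻] = α₂·DIC; α₂ = 0.1504, so [CO3²⁻] = 0.1504 × 3.879 = 0.583 mmol/kg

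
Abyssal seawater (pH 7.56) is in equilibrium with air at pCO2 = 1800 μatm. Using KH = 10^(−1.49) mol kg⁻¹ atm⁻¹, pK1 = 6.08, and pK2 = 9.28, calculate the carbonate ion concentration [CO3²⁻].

[CO3²⁻] = 0.0335 mmol/kg

[CO2*] = KH · pCO2 = 10^(−1.49) × 1800×10^-6 = 5.825×10^-5 mol/kg
α₀ = 1/(1 + K1/[H⁺] + K1K2/[H⁺]²) = 1/(1 + 10^+1.48 + 10^-0.24) = 0.03147
DIC = [CO2*]/α₀ = 5.825×10^-5 / 0.03147 = 1.851 mmol/kg
[CO3²⁻] = α₂·DIC; α₂ = 0.01811, so [CO3²⁻] = 0.01811 × 1.851 = 0.0335 mmol/kg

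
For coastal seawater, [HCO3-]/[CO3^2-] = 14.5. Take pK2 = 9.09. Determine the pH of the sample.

From K2 = [H⁺][CO3^2-]/[HCO3-]:  pH = pK2 − log₁₀([HCO3-]/[CO3^2-])
log₁₀(14.5) = +1.161
pH = 9.09 − (+1.161) = 7.93

pH = 7.93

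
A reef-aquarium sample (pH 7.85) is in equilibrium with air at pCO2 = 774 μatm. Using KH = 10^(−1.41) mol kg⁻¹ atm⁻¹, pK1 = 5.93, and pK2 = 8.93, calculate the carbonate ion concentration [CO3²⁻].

[CO3²⁻] = 0.208 mmol/kg

[CO2*] = KH · pCO2 = 10^(−1.41) × 774×10^-6 = 3.011×10^-5 mol/kg
α₀ = 1/(1 + K1/[H⁺] + K1K2/[H⁺]²) = 1/(1 + 10^+1.92 + 10^+0.84) = 0.01098
DIC = [CO2*]/α₀ = 3.011×10^-5 / 0.01098 = 2.743 mmol/kg
[CO3²⁻] = α₂·DIC; α₂ = 0.07595, so [CO3²⁻] = 0.07595 × 2.743 = 0.208 mmol/kg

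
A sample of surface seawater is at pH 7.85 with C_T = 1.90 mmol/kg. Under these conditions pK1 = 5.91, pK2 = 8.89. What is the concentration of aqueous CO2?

[CO2*] = 19.8 μmol/kg

α₀ = 1 / (1 + K1/[H⁺] + K1K2/[H⁺]²) = 1 / (1 + 10^+1.94 + 10^+0.90)
   = 1 / (1 + 87.096 + 7.9433) = 1/96.040 = 0.01041
[CO2*] = α₀ × DIC = 0.01041 × 1.90 = 0.0198 mmol/kg = 19.8 μmol/kg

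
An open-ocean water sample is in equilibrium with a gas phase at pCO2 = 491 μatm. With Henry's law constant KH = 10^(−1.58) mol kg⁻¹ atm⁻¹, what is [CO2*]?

KH = 10^(−1.58) = 2.630×10^-2 mol kg⁻¹ atm⁻¹
[CO2*] = KH · pCO2 = 2.630×10^-2 × 491×10^-6 atm = 1.29×10^-5 mol/kg

[CO2*] = 12.9 μmol/kg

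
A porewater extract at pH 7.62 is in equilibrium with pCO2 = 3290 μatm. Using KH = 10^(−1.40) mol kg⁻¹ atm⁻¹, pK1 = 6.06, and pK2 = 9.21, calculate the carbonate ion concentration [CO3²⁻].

[CO2*] = KH · pCO2 = 10^(−1.40) × 3290×10^-6 = 1.310×10^-4 mol/kg
α₀ = 1/(1 + K1/[H⁺] + K1K2/[H⁺]²) = 1/(1 + 10^+1.56 + 10^-0.03) = 0.02615
DIC = [CO2*]/α₀ = 1.310×10^-4 / 0.02615 = 5.009 mmol/kg
[CO3²⁻] = α₂·DIC; α₂ = 0.02440, so [CO3²⁻] = 0.02440 × 5.009 = 0.122 mmol/kg

[CO3²⁻] = 0.122 mmol/kg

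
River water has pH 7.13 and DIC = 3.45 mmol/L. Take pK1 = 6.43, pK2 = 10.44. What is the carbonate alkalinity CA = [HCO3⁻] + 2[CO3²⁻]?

CA = 2.88 mmol/L

CA = [HCO3⁻] + 2[CO3²⁻] = (α₁ + 2α₂)·DIC
At pH 7.13: [H⁺]/K1 = 10^-0.70 = 0.19953, K2/[H⁺] = 10^-3.31 = 0.00048978
α₁ = 1/(1 + 0.19953 + 0.00048978) = 1/1.2000 = 0.8333; α₂ = α₁·K2/[H⁺] = 0.0004081
α₁ + 2α₂ = 0.8341
CA = 0.8341 × 3.45 = 2.88 mmol/L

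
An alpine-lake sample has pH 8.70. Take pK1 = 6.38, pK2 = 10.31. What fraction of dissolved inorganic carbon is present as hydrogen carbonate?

α₁ = 0.972

α₁ = 1 / (1 + [H⁺]/K1 + K2/[H⁺]) = 1 / (1 + 10^-2.32 + 10^-1.61)
   = 1 / (1 + 0.0047863 + 0.024547) = 1/1.0293 = 0.9715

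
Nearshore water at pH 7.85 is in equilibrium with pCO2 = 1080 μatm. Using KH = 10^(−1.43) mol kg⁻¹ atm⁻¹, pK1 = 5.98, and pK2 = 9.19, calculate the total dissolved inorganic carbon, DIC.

DIC = 3.15 mmol/kg

[CO2*] = KH · pCO2 = 10^(−1.43) × 1080×10^-6 = 4.013×10^-5 mol/kg
α₀ = 1/(1 + K1/[H⁺] + K1K2/[H⁺]²) = 1/(1 + 10^+1.87 + 10^+0.53) = 0.01274
DIC = [CO2*]/α₀ = 4.013×10^-5 / 0.01274 = 3.15 mmol/kg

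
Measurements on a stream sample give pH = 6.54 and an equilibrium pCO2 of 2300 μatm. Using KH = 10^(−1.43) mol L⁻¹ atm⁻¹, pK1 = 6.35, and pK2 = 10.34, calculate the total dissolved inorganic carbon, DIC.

DIC = 0.218 mmol/L

[CO2*] = KH · pCO2 = 10^(−1.43) × 2300×10^-6 = 8.545×10^-5 mol/L
α₀ = 1/(1 + K1/[H⁺] + K1K2/[H⁺]²) = 1/(1 + 10^+0.19 + 10^-3.61) = 0.3923
DIC = [CO2*]/α₀ = 8.545×10^-5 / 0.3923 = 0.218 mmol/L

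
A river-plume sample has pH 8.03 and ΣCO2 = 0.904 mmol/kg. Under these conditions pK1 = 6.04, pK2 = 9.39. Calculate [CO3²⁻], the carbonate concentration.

[CO3²⁻] = 0.0374 mmol/kg

α₂ = 1 / (1 + [H⁺]/K2 + [H⁺]²/(K1K2)) = 1 / (1 + 10^+1.36 + 10^-0.63)
   = 1 / (1 + 22.909 + 0.23442) = 1/24.143 = 0.04142
[CO3²⁻] = α₂ × DIC = 0.04142 × 0.904 = 0.0374 mmol/kg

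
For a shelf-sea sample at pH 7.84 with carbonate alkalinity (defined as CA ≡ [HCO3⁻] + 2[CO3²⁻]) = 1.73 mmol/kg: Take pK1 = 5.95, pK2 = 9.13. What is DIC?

CA = [HCO3⁻] + 2[CO3²⁻] = (α₁ + 2α₂)·DIC
At pH 7.84: [H⁺]/K1 = 10^-1.89 = 0.012882, K2/[H⁺] = 10^-1.29 = 0.051286
α₁ = 1/(1 + 0.012882 + 0.051286) = 1/1.0642 = 0.9397; α₂ = α₁·K2/[H⁺] = 0.04819
α₁ + 2α₂ = 1.0361
DIC = CA / (α₁ + 2α₂) = 1.73 / 1.0361 = 1.67 mmol/kg

DIC = 1.67 mmol/kg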